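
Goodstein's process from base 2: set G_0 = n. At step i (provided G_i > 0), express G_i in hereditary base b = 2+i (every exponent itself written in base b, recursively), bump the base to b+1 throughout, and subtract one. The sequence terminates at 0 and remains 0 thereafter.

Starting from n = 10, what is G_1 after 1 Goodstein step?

base 2: 10 = 2^(2 + 1) + 2; at 3: 3^(3 + 1) + 3 = 84; next = 83
base 3: 83 = 3^(3 + 1) + 2; at 4: 4^(4 + 1) + 2 = 1026; next = 1025

83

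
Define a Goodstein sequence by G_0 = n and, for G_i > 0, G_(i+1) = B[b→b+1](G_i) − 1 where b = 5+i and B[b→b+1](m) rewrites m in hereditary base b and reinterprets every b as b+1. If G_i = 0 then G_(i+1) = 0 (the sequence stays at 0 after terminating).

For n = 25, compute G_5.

25 —HB5→ 5^2 —bump→ 6^2 = 36 —(−1)→ 35
35 —HB6→ 5·6 + 5 —bump→ 5·7 + 5 = 40 —(−1)→ 39
39 —HB7→ 5·7 + 4 —bump→ 5·8 + 4 = 44 —(−1)→ 43
43 —HB8→ 5·8 + 3 —bump→ 5·9 + 3 = 48 —(−1)→ 47
47 —HB9→ 5·9 + 2 —bump→ 5·10 + 2 = 52 —(−1)→ 51
51 —HB10→ 5·10 + 1 —bump→ 5·11 + 1 = 56 —(−1)→ 55

51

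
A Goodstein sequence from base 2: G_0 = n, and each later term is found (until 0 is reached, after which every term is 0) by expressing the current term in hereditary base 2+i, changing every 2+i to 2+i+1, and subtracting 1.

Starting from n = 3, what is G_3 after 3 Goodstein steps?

base 2: 3 = 2 + 1; at 3: 3 + 1 = 4; next = 3
base 3: 3 = 3; at 4: 4 = 4; next = 3
base 4: 3 = 3; at 5: 3 = 3; next = 2

2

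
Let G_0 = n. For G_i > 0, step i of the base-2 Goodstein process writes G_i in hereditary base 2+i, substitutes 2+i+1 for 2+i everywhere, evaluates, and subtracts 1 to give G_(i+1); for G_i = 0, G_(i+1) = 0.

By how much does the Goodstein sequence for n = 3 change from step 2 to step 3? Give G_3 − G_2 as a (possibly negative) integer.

i=0: 3 = 2 + 1 (b=2); 2→3: 3 + 1 = 4; 4−1 = 3
i=1: 3 = 3 (b=3); 3→4: 4 = 4; 4−1 = 3
i=2: 3 = 3 (b=4); 4→5: 3 = 3; 3−1 = 2

-1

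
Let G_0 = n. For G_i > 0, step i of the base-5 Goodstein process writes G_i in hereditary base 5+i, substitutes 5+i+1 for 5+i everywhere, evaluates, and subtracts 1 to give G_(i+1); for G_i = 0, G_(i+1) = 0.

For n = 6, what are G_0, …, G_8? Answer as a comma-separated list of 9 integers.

6, 6, 6, 5, 4, 3, 2, 1, 0

base 5: 6 = 5 + 1; at 6: 6 + 1 = 7; next = 6
base 6: 6 = 6; at 7: 7 = 7; next = 6
base 7: 6 = 6; at 8: 6 = 6; next = 5
base 8: 5 = 5; at 9: 5 = 5; next = 4
base 9: 4 = 4; at 10: 4 = 4; next = 3
base 10: 3 = 3; at 11: 3 = 3; next = 2
base 11: 2 = 2; at 12: 2 = 2; next = 1
base 12: 1 = 1; at 13: 1 = 1; next = 0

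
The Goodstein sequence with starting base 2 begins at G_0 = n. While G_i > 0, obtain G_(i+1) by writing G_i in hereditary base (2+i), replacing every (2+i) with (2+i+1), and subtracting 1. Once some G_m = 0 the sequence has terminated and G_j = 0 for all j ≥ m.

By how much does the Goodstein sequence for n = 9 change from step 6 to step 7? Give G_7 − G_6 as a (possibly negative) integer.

(0) 9|_2 = 2^(2 + 1) + 1 ↦ 3^(3 + 1) + 1|_3 = 82 ⇒ 81
(1) 81|_3 = 3^(3 + 1) ↦ 4^(4 + 1)|_4 = 1024 ⇒ 1023
(2) 1023|_4 = 3·4^4 + 3·4^3 + 3·4^2 + 3·4 + 3 ↦ 3·5^5 + 3·5^3 + 3·5^2 + 3·5 + 3|_5 = 9843 ⇒ 9842
(3) 9842|_5 = 3·5^5 + 3·5^3 + 3·5^2 + 3·5 + 2 ↦ 3·6^6 + 3·6^3 + 3·6^2 + 3·6 + 2|_6 = 140744 ⇒ 140743
(4) 140743|_6 = 3·6^6 + 3·6^3 + 3·6^2 + 3·6 + 1 ↦ 3·7^7 + 3·7^3 + 3·7^2 + 3·7 + 1|_7 = 2471827 ⇒ 2471826
(5) 2471826|_7 = 3·7^7 + 3·7^3 + 3·7^2 + 3·7 ↦ 3·8^8 + 3·8^3 + 3·8^2 + 3·8|_8 = 50333400 ⇒ 50333399
(6) 50333399|_8 = 3·8^8 + 3·8^3 + 3·8^2 + 2·8 + 7 ↦ 3·9^9 + 3·9^3 + 3·9^2 + 2·9 + 7|_9 = 1162263922 ⇒ 1162263921

1111930522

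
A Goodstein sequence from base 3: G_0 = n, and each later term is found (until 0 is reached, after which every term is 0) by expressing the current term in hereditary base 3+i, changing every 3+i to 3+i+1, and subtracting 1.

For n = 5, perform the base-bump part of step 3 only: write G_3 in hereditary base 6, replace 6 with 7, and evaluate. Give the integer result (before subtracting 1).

5 —HB3→ 3 + 2 —bump→ 4 + 2 = 6 —(−1)→ 5
5 —HB4→ 4 + 1 —bump→ 5 + 1 = 6 —(−1)→ 5
5 —HB5→ 5 —bump→ 6 = 6 —(−1)→ 5

5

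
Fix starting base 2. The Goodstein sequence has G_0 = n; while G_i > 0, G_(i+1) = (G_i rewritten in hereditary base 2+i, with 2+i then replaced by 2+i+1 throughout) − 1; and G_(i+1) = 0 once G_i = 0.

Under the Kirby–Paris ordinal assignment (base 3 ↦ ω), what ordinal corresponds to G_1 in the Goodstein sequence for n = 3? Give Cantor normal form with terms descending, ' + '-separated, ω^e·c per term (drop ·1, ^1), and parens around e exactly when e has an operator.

[0] 3 ≡ 2 + 1 (base 2). Lift 3: 4. −1: 3.
[1] 3 ≡ 3 (base 3). Lift 4: 4. −1: 3.

ω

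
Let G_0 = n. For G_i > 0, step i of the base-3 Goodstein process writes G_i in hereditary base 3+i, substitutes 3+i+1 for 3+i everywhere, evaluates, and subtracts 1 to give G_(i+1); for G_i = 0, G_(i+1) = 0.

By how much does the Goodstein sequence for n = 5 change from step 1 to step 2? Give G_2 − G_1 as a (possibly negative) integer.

i=0: 5 = 3 + 2 (b=3); 3→4: 4 + 2 = 6; 6−1 = 5
i=1: 5 = 4 + 1 (b=4); 4→5: 5 + 1 = 6; 6−1 = 5

0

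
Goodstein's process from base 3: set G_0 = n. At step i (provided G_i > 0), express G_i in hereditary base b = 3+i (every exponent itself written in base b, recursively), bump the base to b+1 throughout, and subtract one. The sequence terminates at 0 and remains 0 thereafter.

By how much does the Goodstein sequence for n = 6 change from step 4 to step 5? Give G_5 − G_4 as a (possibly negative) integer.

0

i=0: 6 = 2·3 (b=3); 3→4: 2·4 = 8; 8−1 = 7
i=1: 7 = 4 + 3 (b=4); 4→5: 5 + 3 = 8; 8−1 = 7
i=2: 7 = 5 + 2 (b=5); 5→6: 6 + 2 = 8; 8−1 = 7
i=3: 7 = 6 + 1 (b=6); 6→7: 7 + 1 = 8; 8−1 = 7
i=4: 7 = 7 (b=7); 7→8: 8 = 8; 8−1 = 7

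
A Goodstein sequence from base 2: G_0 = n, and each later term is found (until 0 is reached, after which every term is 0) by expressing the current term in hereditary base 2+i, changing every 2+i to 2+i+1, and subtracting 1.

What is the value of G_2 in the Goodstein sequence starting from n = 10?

1025

G_0 = 10. HB_2(10) = 2^(2 + 1) + 2. Bump = 84. G_1 = 83.
G_1 = 83. HB_3(83) = 3^(3 + 1) + 2. Bump = 1026. G_2 = 1025.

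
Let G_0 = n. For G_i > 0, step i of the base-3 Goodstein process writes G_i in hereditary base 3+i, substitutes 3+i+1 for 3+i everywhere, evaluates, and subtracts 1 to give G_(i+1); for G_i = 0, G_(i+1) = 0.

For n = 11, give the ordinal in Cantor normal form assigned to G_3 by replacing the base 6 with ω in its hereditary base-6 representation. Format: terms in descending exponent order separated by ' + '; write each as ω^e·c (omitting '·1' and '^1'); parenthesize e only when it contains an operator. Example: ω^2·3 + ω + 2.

ω·5 + 5

step 0: 11 = 3^2 + 2; sub 4 for 3: 4^2 + 2; = 18; G_1 = 18−1 = 17
step 1: 17 = 4^2 + 1; sub 5 for 4: 5^2 + 1; = 26; G_2 = 26−1 = 25
step 2: 25 = 5^2; sub 6 for 5: 6^2; = 36; G_3 = 36−1 = 35
step 3: 35 = 5·6 + 5; sub 7 for 6: 5·7 + 5; = 40; G_4 = 40−1 = 39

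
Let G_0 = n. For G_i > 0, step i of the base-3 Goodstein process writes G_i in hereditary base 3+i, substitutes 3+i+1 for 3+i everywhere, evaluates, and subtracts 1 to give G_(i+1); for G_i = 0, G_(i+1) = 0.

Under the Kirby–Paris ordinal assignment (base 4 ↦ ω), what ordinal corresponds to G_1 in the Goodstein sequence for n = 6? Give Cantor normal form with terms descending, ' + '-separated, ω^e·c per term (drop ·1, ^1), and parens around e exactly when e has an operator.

i=0: 6 = 2·3 (b=3); 3→4: 2·4 = 8; 8−1 = 7
i=1: 7 = 4 + 3 (b=4); 4→5: 5 + 3 = 8; 8−1 = 7

ω + 3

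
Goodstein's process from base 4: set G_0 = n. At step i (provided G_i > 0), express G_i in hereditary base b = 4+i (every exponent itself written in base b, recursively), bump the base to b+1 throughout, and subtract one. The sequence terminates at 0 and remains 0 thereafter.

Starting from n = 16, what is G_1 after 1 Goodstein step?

24

G_0=16  [base 4] 4^2  →[4↦5]→  5^2 = 25  −1 ⇒ G_1=24
G_1=24  [base 5] 4·5 + 4  →[5↦6]→  4·6 + 4 = 28  −1 ⇒ G_2=27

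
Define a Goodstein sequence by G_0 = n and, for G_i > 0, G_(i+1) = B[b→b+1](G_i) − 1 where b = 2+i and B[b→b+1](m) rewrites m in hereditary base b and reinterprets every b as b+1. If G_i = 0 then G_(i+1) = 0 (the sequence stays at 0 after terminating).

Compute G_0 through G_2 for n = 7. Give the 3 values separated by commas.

7, 30, 259

G_0=7  [base 2] 2^2 + 2 + 1  →[2↦3]→  3^3 + 3 + 1 = 31  −1 ⇒ G_1=30
G_1=30  [base 3] 3^3 + 3  →[3↦4]→  4^4 + 4 = 260  −1 ⇒ G_2=259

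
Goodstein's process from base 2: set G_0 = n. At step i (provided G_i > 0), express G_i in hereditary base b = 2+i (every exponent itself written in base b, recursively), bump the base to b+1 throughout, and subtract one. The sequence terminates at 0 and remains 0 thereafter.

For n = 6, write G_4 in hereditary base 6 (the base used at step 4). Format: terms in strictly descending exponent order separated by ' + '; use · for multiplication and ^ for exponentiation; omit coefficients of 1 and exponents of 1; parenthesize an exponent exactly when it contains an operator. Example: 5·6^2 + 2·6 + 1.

i=0: 6 = 2^2 + 2 (b=2); 2→3: 3^3 + 3 = 30; 30−1 = 29
i=1: 29 = 3^3 + 2 (b=3); 3→4: 4^4 + 2 = 258; 258−1 = 257
i=2: 257 = 4^4 + 1 (b=4); 4→5: 5^5 + 1 = 3126; 3126−1 = 3125
i=3: 3125 = 5^5 (b=5); 5→6: 6^6 = 46656; 46656−1 = 46655
i=4: 46655 = 5·6^5 + 5·6^4 + 5·6^3 + 5·6^2 + 5·6 + 5 (b=6); 6→7: 5·7^5 + 5·7^4 + 5·7^3 + 5·7^2 + 5·7 + 5 = 98040; 98040−1 = 98039

5·6^5 + 5·6^4 + 5·6^3 + 5·6^2 + 5·6 + 5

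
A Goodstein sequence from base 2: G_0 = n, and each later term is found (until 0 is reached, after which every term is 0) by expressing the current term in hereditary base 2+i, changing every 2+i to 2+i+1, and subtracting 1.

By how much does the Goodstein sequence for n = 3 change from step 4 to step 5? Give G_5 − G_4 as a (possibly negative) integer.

[0] 3 ≡ 2 + 1 (base 2). Lift 3: 4. −1: 3.
[1] 3 ≡ 3 (base 3). Lift 4: 4. −1: 3.
[2] 3 ≡ 3 (base 4). Lift 5: 3. −1: 2.
[3] 2 ≡ 2 (base 5). Lift 6: 2. −1: 1.
[4] 1 ≡ 1 (base 6). Lift 7: 1. −1: 0.

-1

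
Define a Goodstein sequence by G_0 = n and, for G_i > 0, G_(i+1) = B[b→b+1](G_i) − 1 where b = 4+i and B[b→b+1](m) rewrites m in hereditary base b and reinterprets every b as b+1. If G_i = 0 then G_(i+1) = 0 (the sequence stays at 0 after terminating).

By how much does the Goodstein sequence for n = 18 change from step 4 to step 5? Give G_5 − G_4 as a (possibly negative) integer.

5

(0) 18|_4 = 4^2 + 2 ↦ 5^2 + 2|_5 = 27 ⇒ 26
(1) 26|_5 = 5^2 + 1 ↦ 6^2 + 1|_6 = 37 ⇒ 36
(2) 36|_6 = 6^2 ↦ 7^2|_7 = 49 ⇒ 48
(3) 48|_7 = 6·7 + 6 ↦ 6·8 + 6|_8 = 54 ⇒ 53
(4) 53|_8 = 6·8 + 5 ↦ 6·9 + 5|_9 = 59 ⇒ 58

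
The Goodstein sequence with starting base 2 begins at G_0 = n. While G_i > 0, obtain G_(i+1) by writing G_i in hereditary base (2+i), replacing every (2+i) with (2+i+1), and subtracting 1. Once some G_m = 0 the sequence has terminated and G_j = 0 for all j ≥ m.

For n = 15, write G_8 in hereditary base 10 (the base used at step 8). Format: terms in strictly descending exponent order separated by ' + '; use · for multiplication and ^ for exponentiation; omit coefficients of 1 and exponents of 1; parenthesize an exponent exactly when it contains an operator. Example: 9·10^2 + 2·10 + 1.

10^(10 + 1) + 7·10^7 + 7·10^6 + 7·10^5 + 7·10^4 + 7·10^3 + 7·10^2 + 7·10 + 5

15 —HB2→ 2^(2 + 1) + 2^2 + 2 + 1 —bump→ 3^(3 + 1) + 3^3 + 3 + 1 = 112 —(−1)→ 111
111 —HB3→ 3^(3 + 1) + 3^3 + 3 —bump→ 4^(4 + 1) + 4^4 + 4 = 1284 —(−1)→ 1283
1283 —HB4→ 4^(4 + 1) + 4^4 + 3 —bump→ 5^(5 + 1) + 5^5 + 3 = 18753 —(−1)→ 18752
18752 —HB5→ 5^(5 + 1) + 5^5 + 2 —bump→ 6^(6 + 1) + 6^6 + 2 = 326594 —(−1)→ 326593
326593 —HB6→ 6^(6 + 1) + 6^6 + 1 —bump→ 7^(7 + 1) + 7^7 + 1 = 6588345 —(−1)→ 6588344
6588344 —HB7→ 7^(7 + 1) + 7^7 —bump→ 8^(8 + 1) + 8^8 = 150994944 —(−1)→ 150994943
150994943 —HB8→ 8^(8 + 1) + 7·8^7 + 7·8^6 + 7·8^5 + 7·8^4 + 7·8^3 + 7·8^2 + 7·8 + 7 —bump→ 9^(9 + 1) + 7·9^7 + 7·9^6 + 7·9^5 + 7·9^4 + 7·9^3 + 7·9^2 + 7·9 + 7 = 3524450281 —(−1)→ 3524450280
3524450280 —HB9→ 9^(9 + 1) + 7·9^7 + 7·9^6 + 7·9^5 + 7·9^4 + 7·9^3 + 7·9^2 + 7·9 + 6 —bump→ 10^(10 + 1) + 7·10^7 + 7·10^6 + 7·10^5 + 7·10^4 + 7·10^3 + 7·10^2 + 7·10 + 6 = 100077777776 —(−1)→ 100077777775
100077777775 —HB10→ 10^(10 + 1) + 7·10^7 + 7·10^6 + 7·10^5 + 7·10^4 + 7·10^3 + 7·10^2 + 7·10 + 5 —bump→ 11^(11 + 1) + 7·11^7 + 7·11^6 + 7·11^5 + 7·11^4 + 7·11^3 + 7·11^2 + 7·11 + 5 = 3138578427935 —(−1)→ 3138578427934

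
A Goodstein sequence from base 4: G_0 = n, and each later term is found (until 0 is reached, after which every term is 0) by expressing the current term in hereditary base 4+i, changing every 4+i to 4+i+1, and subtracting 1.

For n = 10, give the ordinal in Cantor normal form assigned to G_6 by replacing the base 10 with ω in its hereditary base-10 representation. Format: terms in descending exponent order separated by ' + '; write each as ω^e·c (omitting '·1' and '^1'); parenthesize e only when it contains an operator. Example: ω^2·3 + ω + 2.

ω + 3

i=0: 10 = 2·4 + 2 (b=4); 4→5: 2·5 + 2 = 12; 12−1 = 11
i=1: 11 = 2·5 + 1 (b=5); 5→6: 2·6 + 1 = 13; 13−1 = 12
i=2: 12 = 2·6 (b=6); 6→7: 2·7 = 14; 14−1 = 13
i=3: 13 = 7 + 6 (b=7); 7→8: 8 + 6 = 14; 14−1 = 13
i=4: 13 = 8 + 5 (b=8); 8→9: 9 + 5 = 14; 14−1 = 13
i=5: 13 = 9 + 4 (b=9); 9→10: 10 + 4 = 14; 14−1 = 13
i=6: 13 = 10 + 3 (b=10); 10→11: 11 + 3 = 14; 14−1 = 13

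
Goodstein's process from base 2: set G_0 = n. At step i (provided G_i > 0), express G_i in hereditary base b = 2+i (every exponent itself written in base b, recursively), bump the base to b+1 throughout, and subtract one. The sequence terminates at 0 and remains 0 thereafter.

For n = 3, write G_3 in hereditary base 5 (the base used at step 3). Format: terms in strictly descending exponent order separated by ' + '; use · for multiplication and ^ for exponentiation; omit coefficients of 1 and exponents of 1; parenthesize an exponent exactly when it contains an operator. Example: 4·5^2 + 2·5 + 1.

3 —HB2→ 2 + 1 —bump→ 3 + 1 = 4 —(−1)→ 3
3 —HB3→ 3 —bump→ 4 = 4 —(−1)→ 3
3 —HB4→ 3 —bump→ 3 = 3 —(−1)→ 2
2 —HB5→ 2 —bump→ 2 = 2 —(−1)→ 1

2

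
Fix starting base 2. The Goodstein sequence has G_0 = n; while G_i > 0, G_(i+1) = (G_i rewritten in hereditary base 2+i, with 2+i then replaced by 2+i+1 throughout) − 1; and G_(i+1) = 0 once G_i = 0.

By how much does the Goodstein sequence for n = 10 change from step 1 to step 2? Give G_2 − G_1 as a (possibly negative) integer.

942

10 —HB2→ 2^(2 + 1) + 2 —bump→ 3^(3 + 1) + 3 = 84 —(−1)→ 83
83 —HB3→ 3^(3 + 1) + 2 —bump→ 4^(4 + 1) + 2 = 1026 —(−1)→ 1025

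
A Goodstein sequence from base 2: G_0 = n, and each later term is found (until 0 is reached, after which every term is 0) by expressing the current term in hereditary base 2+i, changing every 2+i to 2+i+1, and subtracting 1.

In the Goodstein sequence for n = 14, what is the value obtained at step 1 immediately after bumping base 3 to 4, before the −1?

(0) 14|_2 = 2^(2 + 1) + 2^2 + 2 ↦ 3^(3 + 1) + 3^3 + 3|_3 = 111 ⇒ 110
(1) 110|_3 = 3^(3 + 1) + 3^3 + 2 ↦ 4^(4 + 1) + 4^4 + 2|_4 = 1282 ⇒ 1281

1282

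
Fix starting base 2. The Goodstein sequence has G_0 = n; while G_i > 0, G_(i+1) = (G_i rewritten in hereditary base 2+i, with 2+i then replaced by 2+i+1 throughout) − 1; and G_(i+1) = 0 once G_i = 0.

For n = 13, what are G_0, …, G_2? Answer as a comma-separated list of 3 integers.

13, 108, 1279

i=0: 13 = 2^(2 + 1) + 2^2 + 1 (b=2); 2→3: 3^(3 + 1) + 3^3 + 1 = 109; 109−1 = 108
i=1: 108 = 3^(3 + 1) + 3^3 (b=3); 3→4: 4^(4 + 1) + 4^4 = 1280; 1280−1 = 1279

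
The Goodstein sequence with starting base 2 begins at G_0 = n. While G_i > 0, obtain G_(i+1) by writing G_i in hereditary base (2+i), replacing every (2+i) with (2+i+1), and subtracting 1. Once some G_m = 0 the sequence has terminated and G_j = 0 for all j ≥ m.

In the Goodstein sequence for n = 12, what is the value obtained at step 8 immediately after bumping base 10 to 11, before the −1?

3138428376975

(0) 12|_2 = 2^(2 + 1) + 2^2 ↦ 3^(3 + 1) + 3^3|_3 = 108 ⇒ 107
(1) 107|_3 = 3^(3 + 1) + 2·3^2 + 2·3 + 2 ↦ 4^(4 + 1) + 2·4^2 + 2·4 + 2|_4 = 1066 ⇒ 1065
(2) 1065|_4 = 4^(4 + 1) + 2·4^2 + 2·4 + 1 ↦ 5^(5 + 1) + 2·5^2 + 2·5 + 1|_5 = 15686 ⇒ 15685
(3) 15685|_5 = 5^(5 + 1) + 2·5^2 + 2·5 ↦ 6^(6 + 1) + 2·6^2 + 2·6|_6 = 280020 ⇒ 280019
(4) 280019|_6 = 6^(6 + 1) + 2·6^2 + 6 + 5 ↦ 7^(7 + 1) + 2·7^2 + 7 + 5|_7 = 5764911 ⇒ 5764910
(5) 5764910|_7 = 7^(7 + 1) + 2·7^2 + 7 + 4 ↦ 8^(8 + 1) + 2·8^2 + 8 + 4|_8 = 134217868 ⇒ 134217867
(6) 134217867|_8 = 8^(8 + 1) + 2·8^2 + 8 + 3 ↦ 9^(9 + 1) + 2·9^2 + 9 + 3|_9 = 3486784575 ⇒ 3486784574
(7) 3486784574|_9 = 9^(9 + 1) + 2·9^2 + 9 + 2 ↦ 10^(10 + 1) + 2·10^2 + 10 + 2|_10 = 100000000212 ⇒ 100000000211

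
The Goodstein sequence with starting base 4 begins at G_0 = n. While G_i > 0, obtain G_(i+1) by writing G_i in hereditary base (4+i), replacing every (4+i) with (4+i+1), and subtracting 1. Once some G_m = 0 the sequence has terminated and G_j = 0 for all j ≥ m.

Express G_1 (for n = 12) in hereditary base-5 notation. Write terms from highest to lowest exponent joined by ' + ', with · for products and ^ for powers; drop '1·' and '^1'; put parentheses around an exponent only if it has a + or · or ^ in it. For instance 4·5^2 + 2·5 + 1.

2·5 + 4

G_0=12  [base 4] 3·4  →[4↦5]→  3·5 = 15  −1 ⇒ G_1=14
G_1=14  [base 5] 2·5 + 4  →[5↦6]→  2·6 + 4 = 16  −1 ⇒ G_2=15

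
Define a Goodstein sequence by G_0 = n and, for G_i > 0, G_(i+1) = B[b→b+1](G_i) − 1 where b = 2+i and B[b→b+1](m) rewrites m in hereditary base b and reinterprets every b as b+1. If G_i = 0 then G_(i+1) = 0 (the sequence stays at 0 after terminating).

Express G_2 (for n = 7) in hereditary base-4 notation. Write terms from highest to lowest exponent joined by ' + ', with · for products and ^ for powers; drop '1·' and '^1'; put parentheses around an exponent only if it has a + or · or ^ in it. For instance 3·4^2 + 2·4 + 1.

4^4 + 3

7 —HB2→ 2^2 + 2 + 1 —bump→ 3^3 + 3 + 1 = 31 —(−1)→ 30
30 —HB3→ 3^3 + 3 —bump→ 4^4 + 4 = 260 —(−1)→ 259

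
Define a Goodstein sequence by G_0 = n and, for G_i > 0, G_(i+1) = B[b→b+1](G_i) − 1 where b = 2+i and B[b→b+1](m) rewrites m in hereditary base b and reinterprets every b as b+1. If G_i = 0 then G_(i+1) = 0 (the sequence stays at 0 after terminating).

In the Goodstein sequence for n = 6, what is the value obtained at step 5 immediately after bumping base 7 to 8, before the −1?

i=0: 6 = 2^2 + 2 (b=2); 2→3: 3^3 + 3 = 30; 30−1 = 29
i=1: 29 = 3^3 + 2 (b=3); 3→4: 4^4 + 2 = 258; 258−1 = 257
i=2: 257 = 4^4 + 1 (b=4); 4→5: 5^5 + 1 = 3126; 3126−1 = 3125
i=3: 3125 = 5^5 (b=5); 5→6: 6^6 = 46656; 46656−1 = 46655
i=4: 46655 = 5·6^5 + 5·6^4 + 5·6^3 + 5·6^2 + 5·6 + 5 (b=6); 6→7: 5·7^5 + 5·7^4 + 5·7^3 + 5·7^2 + 5·7 + 5 = 98040; 98040−1 = 98039
i=5: 98039 = 5·7^5 + 5·7^4 + 5·7^3 + 5·7^2 + 5·7 + 4 (b=7); 7→8: 5·8^5 + 5·8^4 + 5·8^3 + 5·8^2 + 5·8 + 4 = 187244; 187244−1 = 187243

187244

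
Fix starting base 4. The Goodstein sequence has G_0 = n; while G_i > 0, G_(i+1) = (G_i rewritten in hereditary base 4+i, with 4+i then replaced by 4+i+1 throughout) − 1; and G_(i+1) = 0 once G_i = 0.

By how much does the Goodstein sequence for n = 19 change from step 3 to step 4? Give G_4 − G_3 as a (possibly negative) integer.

14

(0) 19|_4 = 4^2 + 3 ↦ 5^2 + 3|_5 = 28 ⇒ 27
(1) 27|_5 = 5^2 + 2 ↦ 6^2 + 2|_6 = 38 ⇒ 37
(2) 37|_6 = 6^2 + 1 ↦ 7^2 + 1|_7 = 50 ⇒ 49
(3) 49|_7 = 7^2 ↦ 8^2|_8 = 64 ⇒ 63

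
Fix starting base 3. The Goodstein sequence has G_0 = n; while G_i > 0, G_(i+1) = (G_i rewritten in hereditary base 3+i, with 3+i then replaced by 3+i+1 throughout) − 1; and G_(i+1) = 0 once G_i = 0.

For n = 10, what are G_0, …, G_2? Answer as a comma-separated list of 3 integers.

10, 16, 24

10 —HB3→ 3^2 + 1 —bump→ 4^2 + 1 = 17 —(−1)→ 16
16 —HB4→ 4^2 —bump→ 5^2 = 25 —(−1)→ 24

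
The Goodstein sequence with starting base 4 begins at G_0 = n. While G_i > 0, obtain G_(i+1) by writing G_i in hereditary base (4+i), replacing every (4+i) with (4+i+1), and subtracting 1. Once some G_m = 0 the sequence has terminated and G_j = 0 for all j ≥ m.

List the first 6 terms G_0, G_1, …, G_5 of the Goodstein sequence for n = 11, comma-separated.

base 4: 11 = 2·4 + 3; at 5: 2·5 + 3 = 13; next = 12
base 5: 12 = 2·5 + 2; at 6: 2·6 + 2 = 14; next = 13
base 6: 13 = 2·6 + 1; at 7: 2·7 + 1 = 15; next = 14
base 7: 14 = 2·7; at 8: 2·8 = 16; next = 15
base 8: 15 = 8 + 7; at 9: 9 + 7 = 16; next = 15

11, 12, 13, 14, 15, 15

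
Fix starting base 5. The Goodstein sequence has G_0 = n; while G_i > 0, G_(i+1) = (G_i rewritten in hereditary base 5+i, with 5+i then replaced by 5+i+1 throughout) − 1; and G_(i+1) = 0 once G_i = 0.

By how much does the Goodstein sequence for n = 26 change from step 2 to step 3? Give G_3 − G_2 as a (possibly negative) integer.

5

(0) 26|_5 = 5^2 + 1 ↦ 6^2 + 1|_6 = 37 ⇒ 36
(1) 36|_6 = 6^2 ↦ 7^2|_7 = 49 ⇒ 48
(2) 48|_7 = 6·7 + 6 ↦ 6·8 + 6|_8 = 54 ⇒ 53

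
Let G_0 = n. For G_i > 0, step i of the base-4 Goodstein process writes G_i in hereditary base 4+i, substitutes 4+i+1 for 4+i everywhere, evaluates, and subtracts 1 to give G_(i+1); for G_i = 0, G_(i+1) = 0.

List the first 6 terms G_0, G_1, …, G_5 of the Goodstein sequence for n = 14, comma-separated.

G_0 = 14. HB_4(14) = 3·4 + 2. Bump = 17. G_1 = 16.
G_1 = 16. HB_5(16) = 3·5 + 1. Bump = 19. G_2 = 18.
G_2 = 18. HB_6(18) = 3·6. Bump = 21. G_3 = 20.
G_3 = 20. HB_7(20) = 2·7 + 6. Bump = 22. G_4 = 21.
G_4 = 21. HB_8(21) = 2·8 + 5. Bump = 23. G_5 = 22.

14, 16, 18, 20, 21, 22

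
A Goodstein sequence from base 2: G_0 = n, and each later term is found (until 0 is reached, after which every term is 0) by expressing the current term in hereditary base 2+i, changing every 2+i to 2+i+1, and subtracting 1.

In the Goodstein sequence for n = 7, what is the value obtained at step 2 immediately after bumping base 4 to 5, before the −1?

7 —HB2→ 2^2 + 2 + 1 —bump→ 3^3 + 3 + 1 = 31 —(−1)→ 30
30 —HB3→ 3^3 + 3 —bump→ 4^4 + 4 = 260 —(−1)→ 259
259 —HB4→ 4^4 + 3 —bump→ 5^5 + 3 = 3128 —(−1)→ 3127

3128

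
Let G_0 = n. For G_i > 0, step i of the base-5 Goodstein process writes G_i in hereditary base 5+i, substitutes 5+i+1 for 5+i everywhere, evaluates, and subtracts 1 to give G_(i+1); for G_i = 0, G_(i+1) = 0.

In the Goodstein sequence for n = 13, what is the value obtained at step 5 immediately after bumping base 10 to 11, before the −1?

G_0 = 13. HB_5(13) = 2·5 + 3. Bump = 15. G_1 = 14.
G_1 = 14. HB_6(14) = 2·6 + 2. Bump = 16. G_2 = 15.
G_2 = 15. HB_7(15) = 2·7 + 1. Bump = 17. G_3 = 16.
G_3 = 16. HB_8(16) = 2·8. Bump = 18. G_4 = 17.
G_4 = 17. HB_9(17) = 9 + 8. Bump = 18. G_5 = 17.
G_5 = 17. HB_10(17) = 10 + 7. Bump = 18. G_6 = 17.

18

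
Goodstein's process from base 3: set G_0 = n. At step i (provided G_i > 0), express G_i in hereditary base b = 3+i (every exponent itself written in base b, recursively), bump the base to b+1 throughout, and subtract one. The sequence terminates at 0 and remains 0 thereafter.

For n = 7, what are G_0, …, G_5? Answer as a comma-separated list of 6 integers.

G_0 = 7. HB_3(7) = 2·3 + 1. Bump = 9. G_1 = 8.
G_1 = 8. HB_4(8) = 2·4. Bump = 10. G_2 = 9.
G_2 = 9. HB_5(9) = 5 + 4. Bump = 10. G_3 = 9.
G_3 = 9. HB_6(9) = 6 + 3. Bump = 10. G_4 = 9.
G_4 = 9. HB_7(9) = 7 + 2. Bump = 10. G_5 = 9.

7, 8, 9, 9, 9, 9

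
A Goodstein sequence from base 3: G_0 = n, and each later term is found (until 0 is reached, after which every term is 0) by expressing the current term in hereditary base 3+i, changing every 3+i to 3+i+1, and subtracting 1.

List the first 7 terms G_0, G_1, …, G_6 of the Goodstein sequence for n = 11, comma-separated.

11, 17, 25, 35, 39, 43, 47

11 —HB3→ 3^2 + 2 —bump→ 4^2 + 2 = 18 —(−1)→ 17
17 —HB4→ 4^2 + 1 —bump→ 5^2 + 1 = 26 —(−1)→ 25
25 —HB5→ 5^2 —bump→ 6^2 = 36 —(−1)→ 35
35 —HB6→ 5·6 + 5 —bump→ 5·7 + 5 = 40 —(−1)→ 39
39 —HB7→ 5·7 + 4 —bump→ 5·8 + 4 = 44 —(−1)→ 43
43 —HB8→ 5·8 + 3 —bump→ 5·9 + 3 = 48 —(−1)→ 47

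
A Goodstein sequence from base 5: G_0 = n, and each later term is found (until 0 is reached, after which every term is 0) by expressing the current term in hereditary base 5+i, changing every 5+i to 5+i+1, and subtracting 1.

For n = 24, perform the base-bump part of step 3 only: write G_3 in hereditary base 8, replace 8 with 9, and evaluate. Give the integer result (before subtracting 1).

37

G_0=24  [base 5] 4·5 + 4  →[5↦6]→  4·6 + 4 = 28  −1 ⇒ G_1=27
G_1=27  [base 6] 4·6 + 3  →[6↦7]→  4·7 + 3 = 31  −1 ⇒ G_2=30
G_2=30  [base 7] 4·7 + 2  →[7↦8]→  4·8 + 2 = 34  −1 ⇒ G_3=33
G_3=33  [base 8] 4·8 + 1  →[8↦9]→  4·9 + 1 = 37  −1 ⇒ G_4=36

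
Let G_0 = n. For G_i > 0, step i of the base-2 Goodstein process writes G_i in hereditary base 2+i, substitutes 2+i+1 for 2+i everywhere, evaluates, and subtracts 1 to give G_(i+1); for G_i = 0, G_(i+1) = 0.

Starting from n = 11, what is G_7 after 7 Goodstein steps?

2749609302

step 0: 11 = 2^(2 + 1) + 2 + 1; sub 3 for 2: 3^(3 + 1) + 3 + 1; = 85; G_1 = 85−1 = 84
step 1: 84 = 3^(3 + 1) + 3; sub 4 for 3: 4^(4 + 1) + 4; = 1028; G_2 = 1028−1 = 1027
step 2: 1027 = 4^(4 + 1) + 3; sub 5 for 4: 5^(5 + 1) + 3; = 15628; G_3 = 15628−1 = 15627
step 3: 15627 = 5^(5 + 1) + 2; sub 6 for 5: 6^(6 + 1) + 2; = 279938; G_4 = 279938−1 = 279937
step 4: 279937 = 6^(6 + 1) + 1; sub 7 for 6: 7^(7 + 1) + 1; = 5764802; G_5 = 5764802−1 = 5764801
step 5: 5764801 = 7^(7 + 1); sub 8 for 7: 8^(8 + 1); = 134217728; G_6 = 134217728−1 = 134217727
step 6: 134217727 = 7·8^8 + 7·8^7 + 7·8^6 + 7·8^5 + 7·8^4 + 7·8^3 + 7·8^2 + 7·8 + 7; sub 9 for 8: 7·9^9 + 7·9^7 + 7·9^6 + 7·9^5 + 7·9^4 + 7·9^3 + 7·9^2 + 7·9 + 7; = 2749609303; G_7 = 2749609303−1 = 2749609302
step 7: 2749609302 = 7·9^9 + 7·9^7 + 7·9^6 + 7·9^5 + 7·9^4 + 7·9^3 + 7·9^2 + 7·9 + 6; sub 10 for 9: 7·10^10 + 7·10^7 + 7·10^6 + 7·10^5 + 7·10^4 + 7·10^3 + 7·10^2 + 7·10 + 6; = 70077777776; G_8 = 70077777776−1 = 70077777775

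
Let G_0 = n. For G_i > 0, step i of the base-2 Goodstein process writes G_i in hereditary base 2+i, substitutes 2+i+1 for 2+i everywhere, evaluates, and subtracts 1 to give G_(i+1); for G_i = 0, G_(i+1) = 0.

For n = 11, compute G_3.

[0] 11 ≡ 2^(2 + 1) + 2 + 1 (base 2). Lift 3: 85. −1: 84.
[1] 84 ≡ 3^(3 + 1) + 3 (base 3). Lift 4: 1028. −1: 1027.
[2] 1027 ≡ 4^(4 + 1) + 3 (base 4). Lift 5: 15628. −1: 15627.

15627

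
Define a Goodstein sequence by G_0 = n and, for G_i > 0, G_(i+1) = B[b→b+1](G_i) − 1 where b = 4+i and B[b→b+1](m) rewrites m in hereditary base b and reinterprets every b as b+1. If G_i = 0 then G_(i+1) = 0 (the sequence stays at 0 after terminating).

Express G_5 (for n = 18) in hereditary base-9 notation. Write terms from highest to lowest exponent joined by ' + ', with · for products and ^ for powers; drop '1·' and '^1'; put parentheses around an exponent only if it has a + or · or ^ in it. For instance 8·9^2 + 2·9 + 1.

(0) 18|_4 = 4^2 + 2 ↦ 5^2 + 2|_5 = 27 ⇒ 26
(1) 26|_5 = 5^2 + 1 ↦ 6^2 + 1|_6 = 37 ⇒ 36
(2) 36|_6 = 6^2 ↦ 7^2|_7 = 49 ⇒ 48
(3) 48|_7 = 6·7 + 6 ↦ 6·8 + 6|_8 = 54 ⇒ 53
(4) 53|_8 = 6·8 + 5 ↦ 6·9 + 5|_9 = 59 ⇒ 58

6·9 + 4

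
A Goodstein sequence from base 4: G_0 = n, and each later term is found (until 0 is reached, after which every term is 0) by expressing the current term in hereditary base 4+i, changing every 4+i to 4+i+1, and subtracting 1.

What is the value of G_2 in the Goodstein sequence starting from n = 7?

7

base 4: 7 = 4 + 3; at 5: 5 + 3 = 8; next = 7
base 5: 7 = 5 + 2; at 6: 6 + 2 = 8; next = 7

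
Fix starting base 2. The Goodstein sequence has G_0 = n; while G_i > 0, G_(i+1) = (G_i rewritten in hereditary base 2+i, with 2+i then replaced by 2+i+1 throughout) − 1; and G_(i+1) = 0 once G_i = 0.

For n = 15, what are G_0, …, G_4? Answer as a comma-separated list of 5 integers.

(0) 15|_2 = 2^(2 + 1) + 2^2 + 2 + 1 ↦ 3^(3 + 1) + 3^3 + 3 + 1|_3 = 112 ⇒ 111
(1) 111|_3 = 3^(3 + 1) + 3^3 + 3 ↦ 4^(4 + 1) + 4^4 + 4|_4 = 1284 ⇒ 1283
(2) 1283|_4 = 4^(4 + 1) + 4^4 + 3 ↦ 5^(5 + 1) + 5^5 + 3|_5 = 18753 ⇒ 18752
(3) 18752|_5 = 5^(5 + 1) + 5^5 + 2 ↦ 6^(6 + 1) + 6^6 + 2|_6 = 326594 ⇒ 326593

15, 111, 1283, 18752, 326593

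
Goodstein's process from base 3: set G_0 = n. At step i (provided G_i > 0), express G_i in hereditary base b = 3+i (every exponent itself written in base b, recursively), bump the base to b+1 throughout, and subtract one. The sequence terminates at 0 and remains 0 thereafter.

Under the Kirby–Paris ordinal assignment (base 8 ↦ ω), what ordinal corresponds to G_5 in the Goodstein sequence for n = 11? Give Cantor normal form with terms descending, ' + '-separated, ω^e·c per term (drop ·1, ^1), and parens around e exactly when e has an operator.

G_0=11  [base 3] 3^2 + 2  →[3↦4]→  4^2 + 2 = 18  −1 ⇒ G_1=17
G_1=17  [base 4] 4^2 + 1  →[4↦5]→  5^2 + 1 = 26  −1 ⇒ G_2=25
G_2=25  [base 5] 5^2  →[5↦6]→  6^2 = 36  −1 ⇒ G_3=35
G_3=35  [base 6] 5·6 + 5  →[6↦7]→  5·7 + 5 = 40  −1 ⇒ G_4=39
G_4=39  [base 7] 5·7 + 4  →[7↦8]→  5·8 + 4 = 44  −1 ⇒ G_5=43
G_5=43  [base 8] 5·8 + 3  →[8↦9]→  5·9 + 3 = 48  −1 ⇒ G_6=47

ω·5 + 3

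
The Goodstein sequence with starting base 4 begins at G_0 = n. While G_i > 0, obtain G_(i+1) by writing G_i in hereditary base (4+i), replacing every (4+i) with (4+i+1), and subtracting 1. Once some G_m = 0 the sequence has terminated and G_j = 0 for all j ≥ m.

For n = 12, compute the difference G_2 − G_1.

1

G_0 = 12. HB_4(12) = 3·4. Bump = 15. G_1 = 14.
G_1 = 14. HB_5(14) = 2·5 + 4. Bump = 16. G_2 = 15.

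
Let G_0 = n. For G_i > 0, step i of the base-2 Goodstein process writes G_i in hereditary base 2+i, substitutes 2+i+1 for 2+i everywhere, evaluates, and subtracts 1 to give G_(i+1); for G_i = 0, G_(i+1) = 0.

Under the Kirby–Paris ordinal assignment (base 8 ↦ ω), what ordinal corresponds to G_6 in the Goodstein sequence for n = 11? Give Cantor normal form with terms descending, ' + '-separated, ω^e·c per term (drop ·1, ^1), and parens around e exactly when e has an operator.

ω^ω·7 + ω^7·7 + ω^6·7 + ω^5·7 + ω^4·7 + ω^3·7 + ω^2·7 + ω·7 + 7

i=0: 11 = 2^(2 + 1) + 2 + 1 (b=2); 2→3: 3^(3 + 1) + 3 + 1 = 85; 85−1 = 84
i=1: 84 = 3^(3 + 1) + 3 (b=3); 3→4: 4^(4 + 1) + 4 = 1028; 1028−1 = 1027
i=2: 1027 = 4^(4 + 1) + 3 (b=4); 4→5: 5^(5 + 1) + 3 = 15628; 15628−1 = 15627
i=3: 15627 = 5^(5 + 1) + 2 (b=5); 5→6: 6^(6 + 1) + 2 = 279938; 279938−1 = 279937
i=4: 279937 = 6^(6 + 1) + 1 (b=6); 6→7: 7^(7 + 1) + 1 = 5764802; 5764802−1 = 5764801
i=5: 5764801 = 7^(7 + 1) (b=7); 7→8: 8^(8 + 1) = 134217728; 134217728−1 = 134217727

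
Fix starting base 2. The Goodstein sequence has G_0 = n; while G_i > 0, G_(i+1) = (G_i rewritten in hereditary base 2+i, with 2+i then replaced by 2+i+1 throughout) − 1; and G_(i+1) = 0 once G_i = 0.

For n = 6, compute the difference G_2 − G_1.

i=0: 6 = 2^2 + 2 (b=2); 2→3: 3^3 + 3 = 30; 30−1 = 29
i=1: 29 = 3^3 + 2 (b=3); 3→4: 4^4 + 2 = 258; 258−1 = 257

228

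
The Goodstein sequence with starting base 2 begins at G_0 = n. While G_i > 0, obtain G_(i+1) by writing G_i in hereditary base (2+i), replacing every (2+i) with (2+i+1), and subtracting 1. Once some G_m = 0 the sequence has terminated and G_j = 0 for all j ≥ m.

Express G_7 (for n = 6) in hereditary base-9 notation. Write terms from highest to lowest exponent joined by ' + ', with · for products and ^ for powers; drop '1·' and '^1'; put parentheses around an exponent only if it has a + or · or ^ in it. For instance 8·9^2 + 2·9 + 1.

step 0: 6 = 2^2 + 2; sub 3 for 2: 3^3 + 3; = 30; G_1 = 30−1 = 29
step 1: 29 = 3^3 + 2; sub 4 for 3: 4^4 + 2; = 258; G_2 = 258−1 = 257
step 2: 257 = 4^4 + 1; sub 5 for 4: 5^5 + 1; = 3126; G_3 = 3126−1 = 3125
step 3: 3125 = 5^5; sub 6 for 5: 6^6; = 46656; G_4 = 46656−1 = 46655
step 4: 46655 = 5·6^5 + 5·6^4 + 5·6^3 + 5·6^2 + 5·6 + 5; sub 7 for 6: 5·7^5 + 5·7^4 + 5·7^3 + 5·7^2 + 5·7 + 5; = 98040; G_5 = 98040−1 = 98039
step 5: 98039 = 5·7^5 + 5·7^4 + 5·7^3 + 5·7^2 + 5·7 + 4; sub 8 for 7: 5·8^5 + 5·8^4 + 5·8^3 + 5·8^2 + 5·8 + 4; = 187244; G_6 = 187244−1 = 187243
step 6: 187243 = 5·8^5 + 5·8^4 + 5·8^3 + 5·8^2 + 5·8 + 3; sub 9 for 8: 5·9^5 + 5·9^4 + 5·9^3 + 5·9^2 + 5·9 + 3; = 332148; G_7 = 332148−1 = 332147
step 7: 332147 = 5·9^5 + 5·9^4 + 5·9^3 + 5·9^2 + 5·9 + 2; sub 10 for 9: 5·10^5 + 5·10^4 + 5·10^3 + 5·10^2 + 5·10 + 2; = 555552; G_8 = 555552−1 = 555551

5·9^5 + 5·9^4 + 5·9^3 + 5·9^2 + 5·9 + 2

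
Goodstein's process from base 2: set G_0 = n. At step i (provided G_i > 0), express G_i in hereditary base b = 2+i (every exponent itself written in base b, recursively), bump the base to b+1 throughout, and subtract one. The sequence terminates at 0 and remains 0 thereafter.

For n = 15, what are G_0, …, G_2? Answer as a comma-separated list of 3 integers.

i=0: 15 = 2^(2 + 1) + 2^2 + 2 + 1 (b=2); 2→3: 3^(3 + 1) + 3^3 + 3 + 1 = 112; 112−1 = 111
i=1: 111 = 3^(3 + 1) + 3^3 + 3 (b=3); 3→4: 4^(4 + 1) + 4^4 + 4 = 1284; 1284−1 = 1283

15, 111, 1283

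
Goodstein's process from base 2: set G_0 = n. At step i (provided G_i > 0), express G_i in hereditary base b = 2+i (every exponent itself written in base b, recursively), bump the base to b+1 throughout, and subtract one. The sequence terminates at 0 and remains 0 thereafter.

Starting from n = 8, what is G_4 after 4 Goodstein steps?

step 0: 8 = 2^(2 + 1); sub 3 for 2: 3^(3 + 1); = 81; G_1 = 81−1 = 80
step 1: 80 = 2·3^3 + 2·3^2 + 2·3 + 2; sub 4 for 3: 2·4^4 + 2·4^2 + 2·4 + 2; = 554; G_2 = 554−1 = 553
step 2: 553 = 2·4^4 + 2·4^2 + 2·4 + 1; sub 5 for 4: 2·5^5 + 2·5^2 + 2·5 + 1; = 6311; G_3 = 6311−1 = 6310
step 3: 6310 = 2·5^5 + 2·5^2 + 2·5; sub 6 for 5: 2·6^6 + 2·6^2 + 2·6; = 93396; G_4 = 93396−1 = 93395
step 4: 93395 = 2·6^6 + 2·6^2 + 6 + 5; sub 7 for 6: 2·7^7 + 2·7^2 + 7 + 5; = 1647196; G_5 = 1647196−1 = 1647195

93395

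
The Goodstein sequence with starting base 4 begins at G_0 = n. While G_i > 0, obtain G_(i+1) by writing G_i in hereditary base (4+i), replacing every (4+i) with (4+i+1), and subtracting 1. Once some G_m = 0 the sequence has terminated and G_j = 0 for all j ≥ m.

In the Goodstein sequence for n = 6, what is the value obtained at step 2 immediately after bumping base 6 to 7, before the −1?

7

[0] 6 ≡ 4 + 2 (base 4). Lift 5: 7. −1: 6.
[1] 6 ≡ 5 + 1 (base 5). Lift 6: 7. −1: 6.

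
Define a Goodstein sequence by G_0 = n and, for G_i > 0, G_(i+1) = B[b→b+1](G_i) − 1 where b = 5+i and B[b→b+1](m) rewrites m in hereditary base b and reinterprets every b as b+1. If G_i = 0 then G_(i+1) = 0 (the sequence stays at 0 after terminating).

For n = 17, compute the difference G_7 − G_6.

1

base 5: 17 = 3·5 + 2; at 6: 3·6 + 2 = 20; next = 19
base 6: 19 = 3·6 + 1; at 7: 3·7 + 1 = 22; next = 21
base 7: 21 = 3·7; at 8: 3·8 = 24; next = 23
base 8: 23 = 2·8 + 7; at 9: 2·9 + 7 = 25; next = 24
base 9: 24 = 2·9 + 6; at 10: 2·10 + 6 = 26; next = 25
base 10: 25 = 2·10 + 5; at 11: 2·11 + 5 = 27; next = 26
base 11: 26 = 2·11 + 4; at 12: 2·12 + 4 = 28; next = 27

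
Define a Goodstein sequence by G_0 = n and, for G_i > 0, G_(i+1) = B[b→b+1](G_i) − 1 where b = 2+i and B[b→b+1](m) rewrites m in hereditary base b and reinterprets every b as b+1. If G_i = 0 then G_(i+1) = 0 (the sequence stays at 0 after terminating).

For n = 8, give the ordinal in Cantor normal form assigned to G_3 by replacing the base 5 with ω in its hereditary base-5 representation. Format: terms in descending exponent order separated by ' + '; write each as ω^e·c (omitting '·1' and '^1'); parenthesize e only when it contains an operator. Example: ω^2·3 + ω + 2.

G_0=8  [base 2] 2^(2 + 1)  →[2↦3]→  3^(3 + 1) = 81  −1 ⇒ G_1=80
G_1=80  [base 3] 2·3^3 + 2·3^2 + 2·3 + 2  →[3↦4]→  2·4^4 + 2·4^2 + 2·4 + 2 = 554  −1 ⇒ G_2=553
G_2=553  [base 4] 2·4^4 + 2·4^2 + 2·4 + 1  →[4↦5]→  2·5^5 + 2·5^2 + 2·5 + 1 = 6311  −1 ⇒ G_3=6310
G_3=6310  [base 5] 2·5^5 + 2·5^2 + 2·5  →[5↦6]→  2·6^6 + 2·6^2 + 2·6 = 93396  −1 ⇒ G_4=93395

ω^ω·2 + ω^2·2 + ω·2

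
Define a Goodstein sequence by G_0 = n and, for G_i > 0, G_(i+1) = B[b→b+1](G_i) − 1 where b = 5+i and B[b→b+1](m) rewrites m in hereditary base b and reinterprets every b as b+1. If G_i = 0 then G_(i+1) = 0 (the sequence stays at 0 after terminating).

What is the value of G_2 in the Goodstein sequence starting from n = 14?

G_0=14  [base 5] 2·5 + 4  →[5↦6]→  2·6 + 4 = 16  −1 ⇒ G_1=15
G_1=15  [base 6] 2·6 + 3  →[6↦7]→  2·7 + 3 = 17  −1 ⇒ G_2=16

16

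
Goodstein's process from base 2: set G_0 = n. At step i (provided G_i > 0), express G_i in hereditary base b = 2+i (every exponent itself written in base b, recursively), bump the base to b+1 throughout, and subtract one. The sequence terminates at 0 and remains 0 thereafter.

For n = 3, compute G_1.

3

step 0: 3 = 2 + 1; sub 3 for 2: 3 + 1; = 4; G_1 = 4−1 = 3
step 1: 3 = 3; sub 4 for 3: 4; = 4; G_2 = 4−1 = 3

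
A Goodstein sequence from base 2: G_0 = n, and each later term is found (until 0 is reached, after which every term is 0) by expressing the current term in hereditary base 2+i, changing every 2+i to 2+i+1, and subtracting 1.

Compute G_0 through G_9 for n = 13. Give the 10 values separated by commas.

13, 108, 1279, 16092, 280711, 5765998, 134219479, 3486786855, 100000003325, 3138428381103

step 0: 13 = 2^(2 + 1) + 2^2 + 1; sub 3 for 2: 3^(3 + 1) + 3^3 + 1; = 109; G_1 = 109−1 = 108
step 1: 108 = 3^(3 + 1) + 3^3; sub 4 for 3: 4^(4 + 1) + 4^4; = 1280; G_2 = 1280−1 = 1279
step 2: 1279 = 4^(4 + 1) + 3·4^3 + 3·4^2 + 3·4 + 3; sub 5 for 4: 5^(5 + 1) + 3·5^3 + 3·5^2 + 3·5 + 3; = 16093; G_3 = 16093−1 = 16092
step 3: 16092 = 5^(5 + 1) + 3·5^3 + 3·5^2 + 3·5 + 2; sub 6 for 5: 6^(6 + 1) + 3·6^3 + 3·6^2 + 3·6 + 2; = 280712; G_4 = 280712−1 = 280711
step 4: 280711 = 6^(6 + 1) + 3·6^3 + 3·6^2 + 3·6 + 1; sub 7 for 6: 7^(7 + 1) + 3·7^3 + 3·7^2 + 3·7 + 1; = 5765999; G_5 = 5765999−1 = 5765998
step 5: 5765998 = 7^(7 + 1) + 3·7^3 + 3·7^2 + 3·7; sub 8 for 7: 8^(8 + 1) + 3·8^3 + 3·8^2 + 3·8; = 134219480; G_6 = 134219480−1 = 134219479
step 6: 134219479 = 8^(8 + 1) + 3·8^3 + 3·8^2 + 2·8 + 7; sub 9 for 8: 9^(9 + 1) + 3·9^3 + 3·9^2 + 2·9 + 7; = 3486786856; G_7 = 3486786856−1 = 3486786855
step 7: 3486786855 = 9^(9 + 1) + 3·9^3 + 3·9^2 + 2·9 + 6; sub 10 for 9: 10^(10 + 1) + 3·10^3 + 3·10^2 + 2·10 + 6; = 100000003326; G_8 = 100000003326−1 = 100000003325
step 8: 100000003325 = 10^(10 + 1) + 3·10^3 + 3·10^2 + 2·10 + 5; sub 11 for 10: 11^(11 + 1) + 3·11^3 + 3·11^2 + 2·11 + 5; = 3138428381104; G_9 = 3138428381104−1 = 3138428381103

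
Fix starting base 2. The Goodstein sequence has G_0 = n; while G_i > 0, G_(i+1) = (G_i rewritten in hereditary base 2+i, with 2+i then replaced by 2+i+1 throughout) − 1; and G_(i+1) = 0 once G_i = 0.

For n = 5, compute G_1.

27

G_0=5  [base 2] 2^2 + 1  →[2↦3]→  3^3 + 1 = 28  −1 ⇒ G_1=27
G_1=27  [base 3] 3^3  →[3↦4]→  4^4 = 256  −1 ⇒ G_2=255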